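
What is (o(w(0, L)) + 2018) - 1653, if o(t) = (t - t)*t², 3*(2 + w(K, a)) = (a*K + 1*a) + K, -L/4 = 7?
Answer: 365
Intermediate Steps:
L = -28 (L = -4*7 = -28)
w(K, a) = -2 + K/3 + a/3 + K*a/3 (w(K, a) = -2 + ((a*K + 1*a) + K)/3 = -2 + ((K*a + a) + K)/3 = -2 + ((a + K*a) + K)/3 = -2 + (K + a + K*a)/3 = -2 + (K/3 + a/3 + K*a/3) = -2 + K/3 + a/3 + K*a/3)
o(t) = 0 (o(t) = 0*t² = 0)
(o(w(0, L)) + 2018) - 1653 = (0 + 2018) - 1653 = 2018 - 1653 = 365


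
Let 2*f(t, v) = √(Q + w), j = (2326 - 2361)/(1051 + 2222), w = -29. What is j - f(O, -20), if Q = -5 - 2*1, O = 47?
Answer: -35/3273 - 3*I ≈ -0.010694 - 3.0*I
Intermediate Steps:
j = -35/3273 ≈ -0.010694
Q = -7 (Q = -5 - 2 = -7)
f(t, v) = 3*I (f(t, v) = √(-7 - 29)/2 = √(-36)/2 = (6*I)/2 = 3*I)
j - f(O, -20) = -35/3273 - 3*I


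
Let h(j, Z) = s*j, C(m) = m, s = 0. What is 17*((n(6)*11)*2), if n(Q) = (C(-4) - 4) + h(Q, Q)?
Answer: -2992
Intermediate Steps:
h(j, Z) = 0 (h(j, Z) = 0*j = 0)
n(Q) = -8 (n(Q) = (-4 - 4) + 0 = -8 + 0 = -8)
17*((n(6)*11)*2) = 17*(-8*11*2) = 17*(-88*2) = 17*(-176) = -2992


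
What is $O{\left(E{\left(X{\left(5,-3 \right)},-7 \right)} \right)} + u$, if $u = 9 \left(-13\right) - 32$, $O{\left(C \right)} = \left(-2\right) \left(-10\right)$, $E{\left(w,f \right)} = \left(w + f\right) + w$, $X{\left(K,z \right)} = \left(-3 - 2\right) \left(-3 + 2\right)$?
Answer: $-129$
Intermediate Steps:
$X{\left(K,z \right)} = 5$ ($X{\left(K,z \right)} = \left(-5\right) \left(-1\right) = 5$)
$E{\left(w,f \right)} = f + 2 w$ ($E{\left(w,f \right)} = \left(f + w\right) + w = f + 2 w$)
$O{\left(C \right)} = 20$
$u = -149$ ($u = -117 - 32 = -149$)
$O{\left(E{\left(X{\left(5,-3 \right)},-7 \right)} \right)} + u = 20 - 149 = -129$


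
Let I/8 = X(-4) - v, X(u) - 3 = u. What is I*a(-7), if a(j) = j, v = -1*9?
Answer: -448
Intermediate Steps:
v = -9
X(u) = 3 + u
I = 64 (I = 8*((3 - 4) - 1*(-9)) = 8*(-1 + 9) = 8*8 = 64)
I*a(-7) = 64*(-7) = -448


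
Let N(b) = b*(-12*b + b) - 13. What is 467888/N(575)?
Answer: -58486/454611 ≈ -0.12865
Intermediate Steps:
N(b) = -13 - 11*b² (N(b) = b*(-11*b) - 13 = -11*b² - 13 = -13 - 11*b²)
467888/N(575) = 467888/(-13 - 11*575²) = 467888/(-13 - 11*330625) = 467888/(-13 - 3636875) = 467888/(-3636888) = 467888*(-1/3636888) = -58486/454611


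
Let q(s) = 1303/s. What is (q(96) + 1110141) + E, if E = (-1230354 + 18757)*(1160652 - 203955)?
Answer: -111276490075625/96 ≈ -1.1591e+12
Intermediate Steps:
E = -1159131215109 (E = -1211597*956697 = -1159131215109)
(q(96) + 1110141) + E = (1303/96 + 1110141) - 1159131215109 = 106574839/96 - 1159131215109 = -111276490075625/96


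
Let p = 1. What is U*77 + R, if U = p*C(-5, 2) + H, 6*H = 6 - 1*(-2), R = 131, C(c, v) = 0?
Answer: 701/3 ≈ 233.67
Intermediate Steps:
H = 4/3 (H = (6 - 1*(-2))/6 = (6 + 2)/6 = (1/6)*8 = 4/3 ≈ 1.3333)
U = 4/3 (U = 1*0 + 4/3 = 0 + 4/3 = 4/3 ≈ 1.3333)
U*77 + R = (4/3)*77 + 131 = 308/3 + 131 = 701/3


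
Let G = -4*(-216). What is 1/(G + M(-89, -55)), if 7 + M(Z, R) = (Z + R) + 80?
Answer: 1/793 ≈ 0.0012610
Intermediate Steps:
M(Z, R) = 73 + R + Z (M(Z, R) = -7 + ((Z + R) + 80) = -7 + ((R + Z) + 80) = -7 + (80 + R + Z) = 73 + R + Z)
G = 864
1/(G + M(-89, -55)) = 1/(864 + (73 - 55 - 89)) = 1/(864 - 71) = 1/793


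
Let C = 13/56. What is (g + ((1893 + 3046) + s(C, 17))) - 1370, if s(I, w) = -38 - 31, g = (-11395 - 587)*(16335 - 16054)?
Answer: -3363442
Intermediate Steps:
g = -3366942 (g = -11982*281 = -3366942)
C = 13/56 (C = 13*(1/56) = 13/56 ≈ 0.23214)
s(I, w) = -69
(g + ((1893 + 3046) + s(C, 17))) - 1370 = (-3366942 + ((1893 + 3046) - 69)) - 1370 = (-3366942 + (4939 - 69)) - 1370 = (-3366942 + 4870) - 1370 = -3362072 - 1370 = -3363442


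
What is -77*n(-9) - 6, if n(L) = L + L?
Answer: 1380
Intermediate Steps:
n(L) = 2*L
-77*n(-9) - 6 = -154*(-9) - 6 = -77*(-18) - 6 = 1386 - 6 = 1380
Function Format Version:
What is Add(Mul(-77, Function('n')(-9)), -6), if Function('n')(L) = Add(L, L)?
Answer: 1380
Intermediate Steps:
Function('n')(L) = Mul(2, L)
Add(Mul(-77, Function('n')(-9)), -6) = Add(Mul(-77, Mul(2, -9)), -6) = Add(Mul(-77, -18), -6) = Add(1386, -6) = 1380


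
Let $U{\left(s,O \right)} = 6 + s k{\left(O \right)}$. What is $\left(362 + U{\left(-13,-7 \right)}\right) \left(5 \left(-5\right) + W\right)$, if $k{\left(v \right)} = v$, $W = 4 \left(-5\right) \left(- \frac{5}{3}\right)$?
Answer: $3825$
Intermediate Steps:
$W = \frac{100}{3}$ ($W = - 20 \left(\left(-5\right) \frac{1}{3}\right) = \left(-20\right) \left(- \frac{5}{3}\right) = \frac{100}{3} \approx 33.333$)
$U{\left(s,O \right)} = 6 + O s$ ($U{\left(s,O \right)} = 6 + s O = 6 + O s$)
$\left(362 + U{\left(-13,-7 \right)}\right) \left(5 \left(-5\right) + W\right) = \left(362 + \left(6 - -91\right)\right) \left(5 \left(-5\right) + \frac{100}{3}\right) = \left(362 + \left(6 + 91\right)\right) \left(-25 + \frac{100}{3}\right) = \left(362 + 97\right) \frac{25}{3} = 459 \cdot \frac{25}{3} = 3825$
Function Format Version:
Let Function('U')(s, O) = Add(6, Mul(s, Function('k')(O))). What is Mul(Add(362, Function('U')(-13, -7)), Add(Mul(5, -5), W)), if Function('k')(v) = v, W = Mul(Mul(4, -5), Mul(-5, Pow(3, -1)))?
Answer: 3825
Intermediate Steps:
W = Rational(100, 3) (W = Mul(-20, Mul(-5, Rational(1, 3))) = Mul(-20, Rational(-5, 3)) = Rational(100, 3) ≈ 33.333)
Function('U')(s, O) = Add(6, Mul(O, s)) (Function('U')(s, O) = Add(6, Mul(s, O)) = Add(6, Mul(O, s)))
Mul(Add(362, Function('U')(-13, -7)), Add(Mul(5, -5), W)) = Mul(Add(362, Add(6, Mul(-7, -13))), Add(Mul(5, -5), Rational(100, 3))) = Mul(Add(362, Add(6, 91)), Add(-25, Rational(100, 3))) = Mul(Add(362, 97), Rational(25, 3)) = Mul(459, Rational(25, 3)) = 3825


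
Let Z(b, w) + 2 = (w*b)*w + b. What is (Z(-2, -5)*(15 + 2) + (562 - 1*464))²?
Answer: 672400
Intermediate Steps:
Z(b, w) = -2 + b + b*w² (Z(b, w) = -2 + ((w*b)*w + b) = -2 + ((b*w)*w + b) = -2 + (b*w² + b) = -2 + (b + b*w²) = -2 + b + b*w²)
(Z(-2, -5)*(15 + 2) + (562 - 1*464))² = ((-2 - 2 - 2*(-5)²)*(15 + 2) + (562 - 1*464))² = ((-2 - 2 - 2*25)*17 + (562 - 464))² = ((-2 - 2 - 50)*17 + 98)² = (-54*17 + 98)² = (-918 + 98)² = (-820)² = 672400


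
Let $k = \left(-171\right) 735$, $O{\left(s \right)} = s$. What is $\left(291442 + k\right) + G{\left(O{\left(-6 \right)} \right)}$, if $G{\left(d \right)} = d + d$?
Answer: $165745$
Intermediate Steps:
$G{\left(d \right)} = 2 d$
$k = -125685$
$\left(291442 + k\right) + G{\left(O{\left(-6 \right)} \right)} = \left(291442 - 125685\right) + 2 \left(-6\right) = 165757 - 12 = 165745$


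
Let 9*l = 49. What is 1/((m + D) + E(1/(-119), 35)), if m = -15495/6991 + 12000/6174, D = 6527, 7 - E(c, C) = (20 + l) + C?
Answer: 21581217/139701320141 ≈ 0.00015448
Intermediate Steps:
l = 49/9 (l = (1/9)*49 = 49/9 ≈ 5.4444)
E(c, C) = -166/9 - C (E(c, C) = 7 - ((20 + 49/9) + C) = 7 - (229/9 + C) = 7 + (-229/9 - C) = -166/9 - C)
m = -1962355/7193739 (m = -15495*1/6991 + 12000*(1/6174) = -15495/6991 + 2000/1029 = -1962355/7193739 ≈ -0.27279)
1/((m + D) + E(1/(-119), 35)) = 1/((-1962355/7193739 + 6527) + (-166/9 - 1*35)) = 1/(46951572098/7193739 + (-166/9 - 35)) = 1/(46951572098/7193739 - 481/9) = 1/(139701320141/21581217) = 21581217/139701320141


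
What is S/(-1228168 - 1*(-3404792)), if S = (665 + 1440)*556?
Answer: 292595/544156 ≈ 0.53770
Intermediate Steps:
S = 1170380 (S = 2105*556 = 1170380)
S/(-1228168 - 1*(-3404792)) = 1170380/(-1228168 - 1*(-3404792)) = 1170380/(-1228168 + 3404792) = 1170380/2176624 = 1170380*(1/2176624) = 292595/544156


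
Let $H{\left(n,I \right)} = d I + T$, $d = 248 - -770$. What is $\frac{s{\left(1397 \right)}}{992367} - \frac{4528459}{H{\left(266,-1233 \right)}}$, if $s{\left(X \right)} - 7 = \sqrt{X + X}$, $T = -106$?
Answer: $\frac{4493902059553}{1245718295100} + \frac{\sqrt{2794}}{992367} \approx 3.6075$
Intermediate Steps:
$d = 1018$ ($d = 248 + 770 = 1018$)
$H{\left(n,I \right)} = -106 + 1018 I$ ($H{\left(n,I \right)} = 1018 I - 106 = -106 + 1018 I$)
$s{\left(X \right)} = 7 + \sqrt{2} \sqrt{X}$ ($s{\left(X \right)} = 7 + \sqrt{X + X} = 7 + \sqrt{2 X} = 7 + \sqrt{2} \sqrt{X}$)
$\frac{s{\left(1397 \right)}}{992367} - \frac{4528459}{H{\left(266,-1233 \right)}} = \frac{7 + \sqrt{2} \sqrt{1397}}{992367} - \frac{4528459}{-106 + 1018 \left(-1233\right)} = \left(7 + \sqrt{2794}\right) \frac{1}{992367} - \frac{4528459}{-106 - 1255194} = \left(\frac{7}{992367} + \frac{\sqrt{2794}}{992367}\right) - \frac{4528459}{-1255300} = \left(\frac{7}{992367} + \frac{\sqrt{2794}}{992367}\right) - - \frac{4528459}{1255300} = \left(\frac{7}{992367} + \frac{\sqrt{2794}}{992367}\right) + \frac{4528459}{1255300} = \frac{4493902059553}{1245718295100} + \frac{\sqrt{2794}}{992367}$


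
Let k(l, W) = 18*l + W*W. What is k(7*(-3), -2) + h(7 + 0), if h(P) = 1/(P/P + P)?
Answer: -2991/8 ≈ -373.88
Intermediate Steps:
k(l, W) = W² + 18*l (k(l, W) = 18*l + W² = W² + 18*l)
h(P) = 1/(1 + P)
k(7*(-3), -2) + h(7 + 0) = ((-2)² + 18*(7*(-3))) + 1/(1 + (7 + 0)) = (4 + 18*(-21)) + 1/(1 + 7) = (4 - 378) + 1/8 = -374 + ⅛ = -2991/8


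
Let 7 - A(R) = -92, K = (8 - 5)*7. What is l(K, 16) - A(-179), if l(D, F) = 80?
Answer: -19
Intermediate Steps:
K = 21 (K = 3*7 = 21)
A(R) = 99 (A(R) = 7 - 1*(-92) = 7 + 92 = 99)
l(K, 16) - A(-179) = 80 - 1*99 = 80 - 99 = -19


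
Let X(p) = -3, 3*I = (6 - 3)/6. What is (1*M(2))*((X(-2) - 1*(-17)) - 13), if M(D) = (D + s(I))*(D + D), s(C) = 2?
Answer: 16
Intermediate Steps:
I = 1/6 (I = ((6 - 3)/6)/3 = (3*(1/6))/3 = (1/3)*(1/2) = 1/6 ≈ 0.16667)
M(D) = 2*D*(2 + D) (M(D) = (D + 2)*(D + D) = (2 + D)*(2*D) = 2*D*(2 + D))
(1*M(2))*((X(-2) - 1*(-17)) - 13) = (1*(2*2*(2 + 2)))*((-3 - 1*(-17)) - 13) = (1*(2*2*4))*((-3 + 17) - 13) = (1*16)*(14 - 13) = 16*1 = 16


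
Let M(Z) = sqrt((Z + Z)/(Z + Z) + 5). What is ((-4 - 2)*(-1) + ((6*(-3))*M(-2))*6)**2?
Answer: 70020 - 1296*sqrt(6) ≈ 66846.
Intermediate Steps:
M(Z) = sqrt(6) (M(Z) = sqrt((2*Z)/((2*Z)) + 5) = sqrt((2*Z)*(1/(2*Z)) + 5) = sqrt(1 + 5) = sqrt(6))
((-4 - 2)*(-1) + ((6*(-3))*M(-2))*6)**2 = ((-4 - 2)*(-1) + ((6*(-3))*sqrt(6))*6)**2 = (-6*(-1) - 18*sqrt(6)*6)**2 = (6 - 108*sqrt(6))**2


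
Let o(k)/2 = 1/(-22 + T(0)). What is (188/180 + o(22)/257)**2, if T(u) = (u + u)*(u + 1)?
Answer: 17642214976/16183656225 ≈ 1.0901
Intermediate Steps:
T(u) = 2*u*(1 + u) (T(u) = (2*u)*(1 + u) = 2*u*(1 + u))
o(k) = -1/11 (o(k) = 2/(-22 + 2*0*(1 + 0)) = 2/(-22 + 2*0*1) = 2/(-22 + 0) = 2/(-22) = 2*(-1/22) = -1/11)
(188/180 + o(22)/257)**2 = (188/180 - 1/11/257)**2 = (188*(1/180) - 1/11*1/257)**2 = (47/45 - 1/2827)**2 = (132824/127215)**2 = 17642214976/16183656225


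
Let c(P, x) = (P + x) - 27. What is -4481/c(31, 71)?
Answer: -4481/75 ≈ -59.747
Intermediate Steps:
c(P, x) = -27 + P + x
-4481/c(31, 71) = -4481/(-27 + 31 + 71) = -4481/75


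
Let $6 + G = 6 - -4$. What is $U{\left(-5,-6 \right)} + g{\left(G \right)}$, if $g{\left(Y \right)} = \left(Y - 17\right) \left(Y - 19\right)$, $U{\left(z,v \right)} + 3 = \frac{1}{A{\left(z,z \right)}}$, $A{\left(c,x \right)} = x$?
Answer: $\frac{959}{5} \approx 191.8$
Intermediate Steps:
$G = 4$ ($G = -6 + \left(6 - -4\right) = -6 + \left(6 + 4\right) = -6 + 10 = 4$)
$U{\left(z,v \right)} = -3 + \frac{1}{z}$
$g{\left(Y \right)} = \left(-19 + Y\right) \left(-17 + Y\right)$ ($g{\left(Y \right)} = \left(-17 + Y\right) \left(-19 + Y\right) = \left(-19 + Y\right) \left(-17 + Y\right)$)
$U{\left(-5,-6 \right)} + g{\left(G \right)} = \left(-3 + \frac{1}{-5}\right) + \left(323 + 4^{2} - 144\right) = \left(-3 - \frac{1}{5}\right) + \left(323 + 16 - 144\right) = - \frac{16}{5} + 195 = \frac{959}{5}$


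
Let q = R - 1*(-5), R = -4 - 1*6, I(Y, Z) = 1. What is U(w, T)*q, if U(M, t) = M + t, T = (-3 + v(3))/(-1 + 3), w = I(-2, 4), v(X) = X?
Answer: -5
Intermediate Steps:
w = 1
T = 0 (T = (-3 + 3)/(-1 + 3) = 0/2 = 0*(½) = 0)
R = -10 (R = -4 - 6 = -10)
q = -5 (q = -10 - 1*(-5) = -10 + 5 = -5)
U(w, T)*q = (1 + 0)*(-5) = 1*(-5) = -5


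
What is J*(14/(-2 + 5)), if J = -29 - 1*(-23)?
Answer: -28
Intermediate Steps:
J = -6 (J = -29 + 23 = -6)
J*(14/(-2 + 5)) = -84/(-2 + 5) = -84/3 = -6*14/3 = -28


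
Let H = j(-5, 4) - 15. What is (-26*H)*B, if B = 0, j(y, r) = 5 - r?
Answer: 0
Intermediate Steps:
H = -14 (H = (5 - 1*4) - 15 = (5 - 4) - 15 = 1 - 15 = -14)
(-26*H)*B = -26*(-14)*0 = 364*0 = 0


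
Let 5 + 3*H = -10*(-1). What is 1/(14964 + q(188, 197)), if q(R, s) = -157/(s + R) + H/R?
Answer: 217140/3249196337 ≈ 6.6829e-5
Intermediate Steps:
H = 5/3 (H = -5/3 + (-10*(-1))/3 = -5/3 + (⅓)*10 = -5/3 + 10/3 = 5/3 ≈ 1.6667)
q(R, s) = -157/(R + s) + 5/(3*R) (q(R, s) = -157/(s + R) + 5/(3*R) = -157/(R + s) + 5/(3*R))
1/(14964 + q(188, 197)) = 1/(14964 + (⅓)*(-466*188 + 5*197)/(188*(188 + 197))) = 1/(14964 + (⅓)*(1/188)*(-87608 + 985)/385) = 1/(14964 + (⅓)*(1/188)*(1/385)*(-86623)) = 1/(14964 - 86623/217140) = 1/(3249196337/217140) = 217140/3249196337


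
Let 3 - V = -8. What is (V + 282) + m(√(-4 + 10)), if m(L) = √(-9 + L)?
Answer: 293 + √(-9 + √6) ≈ 293.0 + 2.5594*I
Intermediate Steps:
V = 11 (V = 3 - 1*(-8) = 3 + 8 = 11)
(V + 282) + m(√(-4 + 10)) = (11 + 282) + √(-9 + √(-4 + 10)) = 293 + √(-9 + √6)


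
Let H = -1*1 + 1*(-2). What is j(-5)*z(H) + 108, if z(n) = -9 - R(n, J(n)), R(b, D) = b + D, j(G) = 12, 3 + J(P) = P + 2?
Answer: 84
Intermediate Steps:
J(P) = -1 + P (J(P) = -3 + (P + 2) = -3 + (2 + P) = -1 + P)
R(b, D) = D + b
H = -3 (H = -1 - 2 = -3)
z(n) = -8 - 2*n (z(n) = -9 - ((-1 + n) + n) = -9 - (-1 + 2*n) = -9 + (1 - 2*n) = -8 - 2*n)
j(-5)*z(H) + 108 = 12*(-8 - 2*(-3)) + 108 = 12*(-8 + 6) + 108 = 12*(-2) + 108 = -24 + 108 = 84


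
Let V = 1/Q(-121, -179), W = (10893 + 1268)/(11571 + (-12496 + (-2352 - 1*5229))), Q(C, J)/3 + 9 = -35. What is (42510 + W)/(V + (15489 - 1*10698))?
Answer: 23864141334/2689643983 ≈ 8.8726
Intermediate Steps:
Q(C, J) = -132 (Q(C, J) = -27 + 3*(-35) = -27 - 105 = -132)
W = -12161/8506 (W = 12161/(11571 + (-12496 + (-2352 - 5229))) = 12161/(11571 + (-12496 - 7581)) = 12161/(11571 - 20077) = 12161/(-8506) = 12161*(-1/8506) = -12161/8506 ≈ -1.4297)
V = -1/132 (V = 1/(-132) = -1/132 ≈ -0.0075758)
(42510 + W)/(V + (15489 - 1*10698)) = (42510 - 12161/8506)/(-1/132 + (15489 - 1*10698)) = 361577899/(8506*(-1/132 + (15489 - 10698))) = 361577899/(8506*(-1/132 + 4791)) = 361577899/(8506*(632411/132)) = (361577899/8506)*(132/632411) = 23864141334/2689643983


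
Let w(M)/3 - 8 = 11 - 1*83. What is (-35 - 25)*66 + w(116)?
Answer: -4152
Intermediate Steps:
w(M) = -192 (w(M) = 24 + 3*(11 - 1*83) = 24 + 3*(11 - 83) = 24 + 3*(-72) = 24 - 216 = -192)
(-35 - 25)*66 + w(116) = (-35 - 25)*66 - 192 = -60*66 - 192 = -3960 - 192 = -4152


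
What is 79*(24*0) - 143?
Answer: -143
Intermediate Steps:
79*(24*0) - 143 = 79*0 - 143 = 0 - 143 = -143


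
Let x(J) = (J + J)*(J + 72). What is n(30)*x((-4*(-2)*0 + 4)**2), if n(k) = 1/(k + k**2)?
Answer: 1408/465 ≈ 3.0280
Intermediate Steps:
x(J) = 2*J*(72 + J) (x(J) = (2*J)*(72 + J) = 2*J*(72 + J))
n(30)*x((-4*(-2)*0 + 4)**2) = (1/(30*(1 + 30)))*(2*(-4*(-2)*0 + 4)**2*(72 + (-4*(-2)*0 + 4)**2)) = ((1/30)/31)*(2*(8*0 + 4)**2*(72 + (8*0 + 4)**2)) = ((1/30)*(1/31))*(2*(0 + 4)**2*(72 + (0 + 4)**2)) = (2*4**2*(72 + 4**2))/930 = (2*16*(72 + 16))/930 = (2*16*88)/930 = (1/930)*2816 = 1408/465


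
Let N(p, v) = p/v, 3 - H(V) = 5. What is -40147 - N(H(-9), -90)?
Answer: -1806616/45 ≈ -40147.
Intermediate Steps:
H(V) = -2 (H(V) = 3 - 1*5 = 3 - 5 = -2)
-40147 - N(H(-9), -90) = -40147 - (-2)/(-90) = -40147 - (-2)*(-1)/90 = -40147 - 1*1/45 = -40147 - 1/45 = -1806616/45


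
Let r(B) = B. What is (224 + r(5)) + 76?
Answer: 305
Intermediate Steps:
(224 + r(5)) + 76 = (224 + 5) + 76 = 229 + 76 = 305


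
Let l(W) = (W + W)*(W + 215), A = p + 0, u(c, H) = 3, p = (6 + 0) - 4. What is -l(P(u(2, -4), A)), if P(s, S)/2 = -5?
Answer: 4100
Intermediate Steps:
p = 2 (p = 6 - 4 = 2)
A = 2 (A = 2 + 0 = 2)
P(s, S) = -10 (P(s, S) = 2*(-5) = -10)
l(W) = 2*W*(215 + W) (l(W) = (2*W)*(215 + W) = 2*W*(215 + W))
-l(P(u(2, -4), A)) = -2*(-10)*(215 - 10) = -2*(-10)*205 = -1*(-4100) = 4100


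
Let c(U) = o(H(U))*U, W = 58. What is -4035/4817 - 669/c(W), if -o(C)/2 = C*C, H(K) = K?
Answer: -1571331267/1879709008 ≈ -0.83594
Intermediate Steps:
o(C) = -2*C² (o(C) = -2*C*C = -2*C²)
c(U) = -2*U³ (c(U) = (-2*U²)*U = -2*U³)
-4035/4817 - 669/c(W) = -4035/4817 - 669/((-2*58³)) = -4035*1/4817 - 669/((-2*195112)) = -4035/4817 - 669/(-390224) = -4035/4817 - 669*(-1/390224) = -4035/4817 + 669/390224 = -1571331267/1879709008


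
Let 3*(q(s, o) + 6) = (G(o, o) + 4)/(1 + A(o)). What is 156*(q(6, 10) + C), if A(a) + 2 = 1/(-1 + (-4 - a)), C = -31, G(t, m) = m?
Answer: -12909/2 ≈ -6454.5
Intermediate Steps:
A(a) = -2 + 1/(-5 - a) (A(a) = -2 + 1/(-1 + (-4 - a)) = -2 + 1/(-5 - a))
q(s, o) = -6 + (4 + o)/(3*(1 + (-11 - 2*o)/(5 + o))) (q(s, o) = -6 + ((o + 4)/(1 + (-11 - 2*o)/(5 + o)))/3 = -6 + ((4 + o)/(1 + (-11 - 2*o)/(5 + o)))/3 = -6 + (4 + o)/(3*(1 + (-11 - 2*o)/(5 + o))))
156*(q(6, 10) + C) = 156*((-128 - 1*10² - 27*10)/(3*(6 + 10)) - 31) = 156*((⅓)*(-128 - 1*100 - 270)/16 - 31) = 156*((⅓)*(1/16)*(-128 - 100 - 270) - 31) = 156*((⅓)*(1/16)*(-498) - 31) = 156*(-83/8 - 31) = 156*(-331/8) = -12909/2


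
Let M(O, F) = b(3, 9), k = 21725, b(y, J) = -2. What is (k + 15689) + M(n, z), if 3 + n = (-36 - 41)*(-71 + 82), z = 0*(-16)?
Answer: 37412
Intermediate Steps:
z = 0
n = -850 (n = -3 + (-36 - 41)*(-71 + 82) = -3 - 77*11 = -3 - 847 = -850)
M(O, F) = -2
(k + 15689) + M(n, z) = (21725 + 15689) - 2 = 37414 - 2 = 37412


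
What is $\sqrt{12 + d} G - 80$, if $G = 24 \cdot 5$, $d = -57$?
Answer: $-80 + 360 i \sqrt{5} \approx -80.0 + 804.98 i$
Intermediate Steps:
$G = 120$
$\sqrt{12 + d} G - 80 = \sqrt{12 - 57} \cdot 120 - 80 = \sqrt{-45} \cdot 120 - 80 = 3 i \sqrt{5} \cdot 120 - 80 = 360 i \sqrt{5} - 80 = -80 + 360 i \sqrt{5}$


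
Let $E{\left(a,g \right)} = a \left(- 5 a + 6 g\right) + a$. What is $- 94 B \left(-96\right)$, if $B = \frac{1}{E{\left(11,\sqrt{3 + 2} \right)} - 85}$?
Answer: $- \frac{6127296}{439261} - \frac{595584 \sqrt{5}}{439261} \approx -16.981$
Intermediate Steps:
$E{\left(a,g \right)} = a + a \left(- 5 a + 6 g\right)$
$B = \frac{1}{-679 + 66 \sqrt{5}}$ ($B = \frac{1}{11 \left(1 - 55 + 6 \sqrt{3 + 2}\right) - 85} = \frac{1}{11 \left(1 - 55 + 6 \sqrt{5}\right) - 85} = \frac{1}{11 \left(-54 + 6 \sqrt{5}\right) - 85} = \frac{1}{\left(-594 + 66 \sqrt{5}\right) - 85} = \frac{1}{-679 + 66 \sqrt{5}} \approx -0.0018818$)
$- 94 B \left(-96\right) = - 94 \left(- \frac{679}{439261} - \frac{66 \sqrt{5}}{439261}\right) \left(-96\right) = \left(\frac{63826}{439261} + \frac{6204 \sqrt{5}}{439261}\right) \left(-96\right) = - \frac{6127296}{439261} - \frac{595584 \sqrt{5}}{439261}$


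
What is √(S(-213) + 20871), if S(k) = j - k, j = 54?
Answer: √21138 ≈ 145.39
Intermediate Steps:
S(k) = 54 - k
√(S(-213) + 20871) = √((54 - 1*(-213)) + 20871) = √((54 + 213) + 20871) = √(267 + 20871) = √21138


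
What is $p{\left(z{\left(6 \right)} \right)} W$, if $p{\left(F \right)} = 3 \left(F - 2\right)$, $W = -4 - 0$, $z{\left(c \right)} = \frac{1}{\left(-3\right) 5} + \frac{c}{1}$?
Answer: $- \frac{236}{5} \approx -47.2$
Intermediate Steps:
$z{\left(c \right)} = - \frac{1}{15} + c$ ($z{\left(c \right)} = \left(- \frac{1}{3}\right) \frac{1}{5} + c 1 = - \frac{1}{15} + c$)
$W = -4$ ($W = -4 + 0 = -4$)
$p{\left(F \right)} = -6 + 3 F$ ($p{\left(F \right)} = 3 \left(-2 + F\right) = -6 + 3 F$)
$p{\left(z{\left(6 \right)} \right)} W = \left(-6 + 3 \left(- \frac{1}{15} + 6\right)\right) \left(-4\right) = \left(-6 + 3 \cdot \frac{89}{15}\right) \left(-4\right) = \left(-6 + \frac{89}{5}\right) \left(-4\right) = \frac{59}{5} \left(-4\right) = - \frac{236}{5}$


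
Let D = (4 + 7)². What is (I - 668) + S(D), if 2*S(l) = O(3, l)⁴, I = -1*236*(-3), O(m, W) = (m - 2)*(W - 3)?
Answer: 96938928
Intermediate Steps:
O(m, W) = (-3 + W)*(-2 + m) (O(m, W) = (-2 + m)*(-3 + W) = (-3 + W)*(-2 + m))
D = 121 (D = 11² = 121)
I = 708 (I = -236*(-3) = 708)
S(l) = (-3 + l)⁴/2 (S(l) = (6 - 3*3 - 2*l + l*3)⁴/2 = (6 - 9 - 2*l + 3*l)⁴/2 = (-3 + l)⁴/2)
(I - 668) + S(D) = (708 - 668) + (3 - 1*121)⁴/2 = 40 + (3 - 121)⁴/2 = 40 + (½)*(-118)⁴ = 40 + (½)*193877776 = 40 + 96938888 = 96938928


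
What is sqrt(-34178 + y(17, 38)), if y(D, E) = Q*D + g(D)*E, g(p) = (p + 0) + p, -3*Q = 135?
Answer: 3*I*sqrt(3739) ≈ 183.44*I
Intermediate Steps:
Q = -45 (Q = -1/3*135 = -45)
g(p) = 2*p (g(p) = p + p = 2*p)
y(D, E) = -45*D + 2*D*E (y(D, E) = -45*D + (2*D)*E = -45*D + 2*D*E)
sqrt(-34178 + y(17, 38)) = sqrt(-34178 + 17*(-45 + 2*38)) = sqrt(-34178 + 17*(-45 + 76)) = sqrt(-34178 + 17*31) = sqrt(-34178 + 527) = sqrt(-33651) = 3*I*sqrt(3739)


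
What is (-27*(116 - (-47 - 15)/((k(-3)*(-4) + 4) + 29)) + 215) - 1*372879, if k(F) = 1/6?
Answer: -36457234/97 ≈ -3.7585e+5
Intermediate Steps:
k(F) = ⅙
(-27*(116 - (-47 - 15)/((k(-3)*(-4) + 4) + 29)) + 215) - 1*372879 = (-27*(116 - (-47 - 15)/(((⅙)*(-4) + 4) + 29)) + 215) - 1*372879 = (-27*(116 - (-62)/((-⅔ + 4) + 29)) + 215) - 372879 = (-27*(116 - (-62)/(10/3 + 29)) + 215) - 372879 = (-27*(116 - (-62)/97/3) + 215) - 372879 = (-27*(116 - (-62)*3/97) + 215) - 372879 = (-27*(116 - 1*(-186/97)) + 215) - 372879 = (-27*(116 + 186/97) + 215) - 372879 = (-27*11438/97 + 215) - 372879 = (-308826/97 + 215) - 372879 = -287971/97 - 372879 = -36457234/97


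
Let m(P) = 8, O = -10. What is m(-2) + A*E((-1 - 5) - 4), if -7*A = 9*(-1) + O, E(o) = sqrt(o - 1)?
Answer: 8 + 19*I*sqrt(11)/7 ≈ 8.0 + 9.0023*I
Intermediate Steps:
E(o) = sqrt(-1 + o)
A = 19/7 (A = -(9*(-1) - 10)/7 = -(-9 - 10)/7 = -1/7*(-19) = 19/7 ≈ 2.7143)
m(-2) + A*E((-1 - 5) - 4) = 8 + 19*sqrt(-1 + ((-1 - 5) - 4))/7 = 8 + 19*sqrt(-1 + (-6 - 4))/7 = 8 + 19*sqrt(-1 - 10)/7 = 8 + 19*sqrt(-11)/7 = 8 + 19*(I*sqrt(11))/7 = 8 + 19*I*sqrt(11)/7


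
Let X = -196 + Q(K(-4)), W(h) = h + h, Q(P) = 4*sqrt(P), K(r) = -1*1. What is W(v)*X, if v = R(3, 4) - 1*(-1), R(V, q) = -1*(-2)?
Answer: -1176 + 24*I ≈ -1176.0 + 24.0*I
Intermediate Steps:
K(r) = -1
R(V, q) = 2
v = 3 (v = 2 - 1*(-1) = 2 + 1 = 3)
W(h) = 2*h
X = -196 + 4*I (X = -196 + 4*sqrt(-1) = -196 + 4*I ≈ -196.0 + 4.0*I)
W(v)*X = (2*3)*(-196 + 4*I) = 6*(-196 + 4*I) = -1176 + 24*I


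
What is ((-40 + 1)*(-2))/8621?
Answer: 78/8621 ≈ 0.0090477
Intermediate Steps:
((-40 + 1)*(-2))/8621 = -39*(-2)*(1/8621) = 78*(1/8621) = 78/8621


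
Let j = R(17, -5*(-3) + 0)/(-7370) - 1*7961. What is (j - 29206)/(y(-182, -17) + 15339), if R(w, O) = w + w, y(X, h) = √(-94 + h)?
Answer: -175069646639/72252111910 + 34240103*I*√111/216756335730 ≈ -2.423 + 0.0016643*I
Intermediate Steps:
R(w, O) = 2*w
j = -29336302/3685 (j = (2*17)/(-7370) - 1*7961 = 34*(-1/7370) - 7961 = -17/3685 - 7961 = -29336302/3685 ≈ -7961.0)
(j - 29206)/(y(-182, -17) + 15339) = (-29336302/3685 - 29206)/(√(-94 - 17) + 15339) = -136960412/(3685*(√(-111) + 15339)) = -136960412/(3685*(I*√111 + 15339)) = -136960412/(3685*(15339 + I*√111))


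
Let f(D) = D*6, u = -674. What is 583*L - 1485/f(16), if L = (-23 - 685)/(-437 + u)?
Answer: 1150773/3232 ≈ 356.06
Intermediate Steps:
f(D) = 6*D
L = 708/1111 (L = (-23 - 685)/(-437 - 674) = -708/(-1111) = -708*(-1/1111) = 708/1111 ≈ 0.63726)
583*L - 1485/f(16) = 583*(708/1111) - 1485/(6*16) = 37524/101 - 1485/96 = 37524/101 - 1485*1/96 = 37524/101 - 495/32 = 1150773/3232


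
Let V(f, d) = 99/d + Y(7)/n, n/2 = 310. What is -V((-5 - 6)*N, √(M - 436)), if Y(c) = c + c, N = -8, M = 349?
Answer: -7/310 + 33*I*√87/29 ≈ -0.022581 + 10.614*I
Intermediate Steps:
n = 620 (n = 2*310 = 620)
Y(c) = 2*c
V(f, d) = 7/310 + 99/d (V(f, d) = 99/d + (2*7)/620 = 99/d + 14*(1/620) = 99/d + 7/310 = 7/310 + 99/d)
-V((-5 - 6)*N, √(M - 436)) = -(7/310 + 99/(√(349 - 436))) = -(7/310 + 99/(√(-87))) = -(7/310 + 99/((I*√87))) = -(7/310 + 99*(-I*√87/87)) = -(7/310 - 33*I*√87/29) = -7/310 + 33*I*√87/29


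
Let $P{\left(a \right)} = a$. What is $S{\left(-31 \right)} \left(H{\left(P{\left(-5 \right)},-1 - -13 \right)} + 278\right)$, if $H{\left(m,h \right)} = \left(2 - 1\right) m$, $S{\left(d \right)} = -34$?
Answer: $-9282$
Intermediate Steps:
$H{\left(m,h \right)} = m$ ($H{\left(m,h \right)} = 1 m = m$)
$S{\left(-31 \right)} \left(H{\left(P{\left(-5 \right)},-1 - -13 \right)} + 278\right) = - 34 \left(-5 + 278\right) = \left(-34\right) 273 = -9282$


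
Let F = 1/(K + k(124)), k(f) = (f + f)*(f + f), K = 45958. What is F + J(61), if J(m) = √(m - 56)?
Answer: 1/107462 + √5 ≈ 2.2361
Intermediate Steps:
k(f) = 4*f² (k(f) = (2*f)*(2*f) = 4*f²)
J(m) = √(-56 + m)
F = 1/107462 (F = 1/(45958 + 4*124²) = 1/(45958 + 4*15376) = 1/(45958 + 61504) = 1/107462 ≈ 9.3056e-6)
F + J(61) = 1/107462 + √(-56 + 61) = 1/107462 + √5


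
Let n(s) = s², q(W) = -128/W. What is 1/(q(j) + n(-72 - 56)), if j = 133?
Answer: 133/2178944 ≈ 6.1039e-5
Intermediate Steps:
1/(q(j) + n(-72 - 56)) = 1/(-128/133 + (-72 - 56)²) = 1/(-128*1/133 + (-128)²) = 1/(-128/133 + 16384) = 1/(2178944/133) = 133/2178944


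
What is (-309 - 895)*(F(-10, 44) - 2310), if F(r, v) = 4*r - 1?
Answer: 2830604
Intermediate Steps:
F(r, v) = -1 + 4*r
(-309 - 895)*(F(-10, 44) - 2310) = (-309 - 895)*((-1 + 4*(-10)) - 2310) = -1204*((-1 - 40) - 2310) = -1204*(-41 - 2310) = -1204*(-2351) = 2830604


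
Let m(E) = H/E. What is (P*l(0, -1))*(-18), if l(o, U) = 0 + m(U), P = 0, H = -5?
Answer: 0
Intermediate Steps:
m(E) = -5/E
l(o, U) = -5/U (l(o, U) = 0 - 5/U = -5/U)
(P*l(0, -1))*(-18) = (0*(-5/(-1)))*(-18) = (0*(-5*(-1)))*(-18) = (0*5)*(-18) = 0*(-18) = 0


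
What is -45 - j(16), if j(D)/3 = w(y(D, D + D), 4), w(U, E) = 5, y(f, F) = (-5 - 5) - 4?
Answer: -60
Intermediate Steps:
y(f, F) = -14 (y(f, F) = -10 - 4 = -14)
j(D) = 15 (j(D) = 3*5 = 15)
-45 - j(16) = -45 - 1*15 = -45 - 15 = -60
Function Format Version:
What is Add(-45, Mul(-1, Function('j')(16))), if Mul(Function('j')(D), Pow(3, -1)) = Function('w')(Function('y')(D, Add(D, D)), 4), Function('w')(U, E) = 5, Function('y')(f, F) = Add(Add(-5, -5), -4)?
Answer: -60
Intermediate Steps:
Function('y')(f, F) = -14 (Function('y')(f, F) = Add(-10, -4) = -14)
Function('j')(D) = 15 (Function('j')(D) = Mul(3, 5) = 15)
Add(-45, Mul(-1, Function('j')(16))) = Add(-45, Mul(-1, 15)) = Add(-45, -15) = -60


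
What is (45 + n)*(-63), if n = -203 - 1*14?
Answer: 10836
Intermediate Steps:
n = -217 (n = -203 - 14 = -217)
(45 + n)*(-63) = (45 - 217)*(-63) = -172*(-63) = 10836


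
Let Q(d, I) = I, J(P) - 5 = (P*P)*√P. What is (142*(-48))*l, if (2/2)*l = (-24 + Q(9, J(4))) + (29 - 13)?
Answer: -197664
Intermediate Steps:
J(P) = 5 + P^(5/2) (J(P) = 5 + (P*P)*√P = 5 + P²*√P = 5 + P^(5/2))
l = 29 (l = (-24 + (5 + 4^(5/2))) + (29 - 13) = (-24 + (5 + 32)) + 16 = (-24 + 37) + 16 = 13 + 16 = 29)
(142*(-48))*l = (142*(-48))*29 = -6816*29 = -197664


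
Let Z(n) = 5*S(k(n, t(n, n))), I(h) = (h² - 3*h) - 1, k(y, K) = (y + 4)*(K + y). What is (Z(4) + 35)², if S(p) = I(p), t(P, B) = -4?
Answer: 900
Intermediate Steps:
k(y, K) = (4 + y)*(K + y)
I(h) = -1 + h² - 3*h
S(p) = -1 + p² - 3*p
Z(n) = 235 - 15*n² + 5*(-16 + n²)² (Z(n) = 5*(-1 + (n² + 4*(-4) + 4*n - 4*n)² - 3*(n² + 4*(-4) + 4*n - 4*n)) = 5*(-1 + (n² - 16 + 4*n - 4*n)² - 3*(n² - 16 + 4*n - 4*n)) = 5*(-1 + (-16 + n²)² - 3*(-16 + n²)) = 5*(-1 + (-16 + n²)² + (48 - 3*n²)) = 5*(47 + (-16 + n²)² - 3*n²) = 235 - 15*n² + 5*(-16 + n²)²)
(Z(4) + 35)² = ((1515 - 175*4² + 5*4⁴) + 35)² = ((1515 - 175*16 + 5*256) + 35)² = ((1515 - 2800 + 1280) + 35)² = (-5 + 35)² = 30² = 900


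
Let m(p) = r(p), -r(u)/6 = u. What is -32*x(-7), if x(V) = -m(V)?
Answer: 1344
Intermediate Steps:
r(u) = -6*u
m(p) = -6*p
x(V) = 6*V (x(V) = -(-6)*V = 6*V)
-32*x(-7) = -192*(-7) = -32*(-42) = 1344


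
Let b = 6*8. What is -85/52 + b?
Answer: 2411/52 ≈ 46.365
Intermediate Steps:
b = 48
-85/52 + b = -85/52 + 48 = 2411/52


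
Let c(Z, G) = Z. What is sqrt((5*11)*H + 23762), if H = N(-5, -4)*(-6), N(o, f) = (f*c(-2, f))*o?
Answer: sqrt(36962) ≈ 192.26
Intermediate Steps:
N(o, f) = -2*f*o (N(o, f) = (f*(-2))*o = (-2*f)*o = -2*f*o)
H = 240 (H = -2*(-4)*(-5)*(-6) = -40*(-6) = 240)
sqrt((5*11)*H + 23762) = sqrt((5*11)*240 + 23762) = sqrt(55*240 + 23762) = sqrt(13200 + 23762) = sqrt(36962)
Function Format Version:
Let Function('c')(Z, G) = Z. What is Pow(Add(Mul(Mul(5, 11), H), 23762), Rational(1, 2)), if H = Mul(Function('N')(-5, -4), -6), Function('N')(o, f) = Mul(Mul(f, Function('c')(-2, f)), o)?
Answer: Pow(36962, Rational(1, 2)) ≈ 192.26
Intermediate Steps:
Function('N')(o, f) = Mul(-2, f, o) (Function('N')(o, f) = Mul(Mul(f, -2), o) = Mul(Mul(-2, f), o) = Mul(-2, f, o))
H = 240 (H = Mul(Mul(-2, -4, -5), -6) = Mul(-40, -6) = 240)
Pow(Add(Mul(Mul(5, 11), H), 23762), Rational(1, 2)) = Pow(Add(Mul(Mul(5, 11), 240), 23762), Rational(1, 2)) = Pow(Add(Mul(55, 240), 23762), Rational(1, 2)) = Pow(Add(13200, 23762), Rational(1, 2)) = Pow(36962, Rational(1, 2))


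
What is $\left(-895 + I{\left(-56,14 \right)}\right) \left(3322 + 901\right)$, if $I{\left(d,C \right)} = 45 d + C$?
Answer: $-14362423$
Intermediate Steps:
$I{\left(d,C \right)} = C + 45 d$
$\left(-895 + I{\left(-56,14 \right)}\right) \left(3322 + 901\right) = \left(-895 + \left(14 + 45 \left(-56\right)\right)\right) \left(3322 + 901\right) = \left(-895 + \left(14 - 2520\right)\right) 4223 = \left(-895 - 2506\right) 4223 = \left(-3401\right) 4223 = -14362423$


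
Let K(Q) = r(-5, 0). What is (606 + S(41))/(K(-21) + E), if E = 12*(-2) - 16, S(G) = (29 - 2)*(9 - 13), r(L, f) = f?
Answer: -249/20 ≈ -12.450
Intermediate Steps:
S(G) = -108 (S(G) = 27*(-4) = -108)
K(Q) = 0
E = -40 (E = -24 - 16 = -40)
(606 + S(41))/(K(-21) + E) = (606 - 108)/(0 - 40) = 498/(-40) = 498*(-1/40) = -249/20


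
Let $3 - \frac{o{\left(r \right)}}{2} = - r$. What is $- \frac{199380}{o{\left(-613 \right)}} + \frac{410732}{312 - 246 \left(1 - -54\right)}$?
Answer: $\frac{53357795}{403149} \approx 132.35$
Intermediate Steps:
$o{\left(r \right)} = 6 + 2 r$ ($o{\left(r \right)} = 6 - 2 \left(- r\right) = 6 + 2 r$)
$- \frac{199380}{o{\left(-613 \right)}} + \frac{410732}{312 - 246 \left(1 - -54\right)} = - \frac{199380}{6 + 2 \left(-613\right)} + \frac{410732}{312 - 246 \left(1 - -54\right)} = - \frac{199380}{6 - 1226} + \frac{410732}{312 - 246 \left(1 + 54\right)} = - \frac{199380}{-1220} + \frac{410732}{312 - 13530} = \left(-199380\right) \left(- \frac{1}{1220}\right) + \frac{410732}{312 - 13530} = \frac{9969}{61} + \frac{410732}{-13218} = \frac{9969}{61} + 410732 \left(- \frac{1}{13218}\right) = \frac{9969}{61} - \frac{205366}{6609} = \frac{53357795}{403149}$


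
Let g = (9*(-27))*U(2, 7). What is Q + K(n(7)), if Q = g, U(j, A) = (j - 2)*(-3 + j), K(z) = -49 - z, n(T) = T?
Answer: -56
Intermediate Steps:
U(j, A) = (-3 + j)*(-2 + j) (U(j, A) = (-2 + j)*(-3 + j) = (-3 + j)*(-2 + j))
g = 0 (g = (9*(-27))*(6 + 2**2 - 5*2) = -243*(6 + 4 - 10) = -243*0 = 0)
Q = 0
Q + K(n(7)) = 0 + (-49 - 1*7) = 0 + (-49 - 7) = 0 - 56 = -56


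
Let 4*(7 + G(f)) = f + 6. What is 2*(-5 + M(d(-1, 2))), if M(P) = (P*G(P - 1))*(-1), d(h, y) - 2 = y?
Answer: 28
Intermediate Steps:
G(f) = -11/2 + f/4 (G(f) = -7 + (f + 6)/4 = -7 + (6 + f)/4 = -7 + (3/2 + f/4) = -11/2 + f/4)
d(h, y) = 2 + y
M(P) = -P*(-23/4 + P/4) (M(P) = (P*(-11/2 + (P - 1)/4))*(-1) = (P*(-11/2 + (-1 + P)/4))*(-1) = (P*(-11/2 + (-¼ + P/4)))*(-1) = (P*(-23/4 + P/4))*(-1) = -P*(-23/4 + P/4))
2*(-5 + M(d(-1, 2))) = 2*(-5 + (2 + 2)*(23 - (2 + 2))/4) = 2*(-5 + (¼)*4*(23 - 1*4)) = 2*(-5 + (¼)*4*(23 - 4)) = 2*(-5 + (¼)*4*19) = 2*(-5 + 19) = 2*14 = 28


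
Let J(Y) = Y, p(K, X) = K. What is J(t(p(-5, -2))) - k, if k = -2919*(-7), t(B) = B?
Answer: -20438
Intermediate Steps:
k = 20433
J(t(p(-5, -2))) - k = -5 - 1*20433 = -5 - 20433 = -20438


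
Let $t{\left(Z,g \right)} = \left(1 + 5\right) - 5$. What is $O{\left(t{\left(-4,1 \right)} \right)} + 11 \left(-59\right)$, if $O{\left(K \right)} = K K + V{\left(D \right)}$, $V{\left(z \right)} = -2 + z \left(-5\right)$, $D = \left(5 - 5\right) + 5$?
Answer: $-675$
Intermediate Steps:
$D = 5$ ($D = 0 + 5 = 5$)
$V{\left(z \right)} = -2 - 5 z$
$t{\left(Z,g \right)} = 1$ ($t{\left(Z,g \right)} = 6 - 5 = 1$)
$O{\left(K \right)} = -27 + K^{2}$ ($O{\left(K \right)} = K K - 27 = K^{2} - 27 = -27 + K^{2}$)
$O{\left(t{\left(-4,1 \right)} \right)} + 11 \left(-59\right) = \left(-27 + 1^{2}\right) + 11 \left(-59\right) = \left(-27 + 1\right) - 649 = -26 - 649 = -675$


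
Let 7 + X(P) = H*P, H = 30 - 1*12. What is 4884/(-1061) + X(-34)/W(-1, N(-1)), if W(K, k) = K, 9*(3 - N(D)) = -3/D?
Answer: 651875/1061 ≈ 614.40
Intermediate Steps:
N(D) = 3 + 1/(3*D) (N(D) = 3 - (-1)/(3*D) = 3 + 1/(3*D))
H = 18 (H = 30 - 12 = 18)
X(P) = -7 + 18*P
4884/(-1061) + X(-34)/W(-1, N(-1)) = 4884/(-1061) + (-7 + 18*(-34))/(-1) = 4884*(-1/1061) + (-7 - 612)*(-1) = -4884/1061 - 619*(-1) = -4884/1061 + 619 = 651875/1061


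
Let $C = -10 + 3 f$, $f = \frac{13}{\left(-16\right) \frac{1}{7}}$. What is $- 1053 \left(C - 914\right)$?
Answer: $\frac{15855021}{16} \approx 9.9094 \cdot 10^{5}$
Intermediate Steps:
$f = - \frac{91}{16}$ ($f = \frac{13}{\left(-16\right) \frac{1}{7}} = \frac{13}{- \frac{16}{7}} = 13 \left(- \frac{7}{16}\right) = - \frac{91}{16} \approx -5.6875$)
$C = - \frac{433}{16}$ ($C = -10 + 3 \left(- \frac{91}{16}\right) = -10 - \frac{273}{16} = - \frac{433}{16} \approx -27.063$)
$- 1053 \left(C - 914\right) = - 1053 \left(- \frac{433}{16} - 914\right) = \left(-1053\right) \left(- \frac{15057}{16}\right) = \frac{15855021}{16}$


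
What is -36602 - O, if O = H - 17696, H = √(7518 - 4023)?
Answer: -18906 - √3495 ≈ -18965.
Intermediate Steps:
H = √3495 ≈ 59.119
O = -17696 + √3495 (O = √3495 - 17696 = -17696 + √3495 ≈ -17637.)
-36602 - O = -36602 - (-17696 + √3495) = -36602 + (17696 - √3495) = -18906 - √3495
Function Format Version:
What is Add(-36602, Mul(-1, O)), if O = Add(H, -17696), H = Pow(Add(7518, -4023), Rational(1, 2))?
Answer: Add(-18906, Mul(-1, Pow(3495, Rational(1, 2)))) ≈ -18965.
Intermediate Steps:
H = Pow(3495, Rational(1, 2)) ≈ 59.119
O = Add(-17696, Pow(3495, Rational(1, 2))) (O = Add(Pow(3495, Rational(1, 2)), -17696) = Add(-17696, Pow(3495, Rational(1, 2))) ≈ -17637.)
Add(-36602, Mul(-1, O)) = Add(-36602, Mul(-1, Add(-17696, Pow(3495, Rational(1, 2))))) = Add(-36602, Add(17696, Mul(-1, Pow(3495, Rational(1, 2))))) = Add(-18906, Mul(-1, Pow(3495, Rational(1, 2))))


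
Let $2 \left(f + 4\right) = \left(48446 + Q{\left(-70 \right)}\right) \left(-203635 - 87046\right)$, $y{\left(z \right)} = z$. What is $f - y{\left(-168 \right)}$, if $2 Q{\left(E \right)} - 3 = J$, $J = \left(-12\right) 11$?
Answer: $- \frac{28127164947}{4} \approx -7.0318 \cdot 10^{9}$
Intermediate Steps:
$J = -132$
$Q{\left(E \right)} = - \frac{129}{2}$ ($Q{\left(E \right)} = \frac{3}{2} + \frac{1}{2} \left(-132\right) = \frac{3}{2} - 66 = - \frac{129}{2}$)
$f = - \frac{28127165619}{4}$ ($f = -4 + \frac{\left(48446 - \frac{129}{2}\right) \left(-203635 - 87046\right)}{2} = -4 + \frac{\frac{96763}{2} \left(-290681\right)}{2} = -4 + \frac{1}{2} \left(- \frac{28127165603}{2}\right) = -4 - \frac{28127165603}{4} = - \frac{28127165619}{4} \approx -7.0318 \cdot 10^{9}$)
$f - y{\left(-168 \right)} = - \frac{28127165619}{4} - -168 = - \frac{28127165619}{4} + 168 = - \frac{28127164947}{4}$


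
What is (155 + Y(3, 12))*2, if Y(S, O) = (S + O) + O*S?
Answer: 412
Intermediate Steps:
Y(S, O) = O + S + O*S (Y(S, O) = (O + S) + O*S = O + S + O*S)
(155 + Y(3, 12))*2 = (155 + (12 + 3 + 12*3))*2 = (155 + (12 + 3 + 36))*2 = (155 + 51)*2 = 206*2 = 412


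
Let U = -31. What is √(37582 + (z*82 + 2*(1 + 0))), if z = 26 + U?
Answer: √37174 ≈ 192.81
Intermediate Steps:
z = -5 (z = 26 - 31 = -5)
√(37582 + (z*82 + 2*(1 + 0))) = √(37582 + (-5*82 + 2*(1 + 0))) = √(37582 + (-410 + 2*1)) = √(37582 + (-410 + 2)) = √(37582 - 408) = √37174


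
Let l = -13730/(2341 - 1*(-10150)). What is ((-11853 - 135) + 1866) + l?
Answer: -126447632/12491 ≈ -10123.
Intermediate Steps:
l = -13730/12491 (l = -13730/(2341 + 10150) = -13730/12491 ≈ -1.0992)
((-11853 - 135) + 1866) + l = ((-11853 - 135) + 1866) - 13730/12491 = (-11988 + 1866) - 13730/12491 = -10122 - 13730/12491 = -126447632/12491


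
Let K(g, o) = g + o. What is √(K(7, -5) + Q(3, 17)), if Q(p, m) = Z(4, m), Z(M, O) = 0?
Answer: √2 ≈ 1.4142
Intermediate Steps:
Q(p, m) = 0
√(K(7, -5) + Q(3, 17)) = √((7 - 5) + 0) = √(2 + 0) = √2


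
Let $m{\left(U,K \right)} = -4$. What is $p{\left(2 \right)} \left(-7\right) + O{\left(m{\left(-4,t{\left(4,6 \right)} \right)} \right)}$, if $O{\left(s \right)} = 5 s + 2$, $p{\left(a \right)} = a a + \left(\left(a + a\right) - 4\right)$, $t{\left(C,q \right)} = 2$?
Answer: $-46$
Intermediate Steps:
$p{\left(a \right)} = -4 + a^{2} + 2 a$ ($p{\left(a \right)} = a^{2} + \left(2 a - 4\right) = a^{2} + \left(-4 + 2 a\right) = -4 + a^{2} + 2 a$)
$O{\left(s \right)} = 2 + 5 s$
$p{\left(2 \right)} \left(-7\right) + O{\left(m{\left(-4,t{\left(4,6 \right)} \right)} \right)} = \left(-4 + 2^{2} + 2 \cdot 2\right) \left(-7\right) + \left(2 + 5 \left(-4\right)\right) = \left(-4 + 4 + 4\right) \left(-7\right) + \left(2 - 20\right) = 4 \left(-7\right) - 18 = -28 - 18 = -46$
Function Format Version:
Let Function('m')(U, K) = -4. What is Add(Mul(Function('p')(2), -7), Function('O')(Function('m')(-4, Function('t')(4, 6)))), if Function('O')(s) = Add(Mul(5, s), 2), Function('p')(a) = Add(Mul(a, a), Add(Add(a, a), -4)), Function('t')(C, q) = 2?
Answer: -46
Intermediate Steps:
Function('p')(a) = Add(-4, Pow(a, 2), Mul(2, a)) (Function('p')(a) = Add(Pow(a, 2), Add(Mul(2, a), -4)) = Add(Pow(a, 2), Add(-4, Mul(2, a))) = Add(-4, Pow(a, 2), Mul(2, a)))
Function('O')(s) = Add(2, Mul(5, s))
Add(Mul(Function('p')(2), -7), Function('O')(Function('m')(-4, Function('t')(4, 6)))) = Add(Mul(Add(-4, Pow(2, 2), Mul(2, 2)), -7), Add(2, Mul(5, -4))) = Add(Mul(Add(-4, 4, 4), -7), Add(2, -20)) = Add(Mul(4, -7), -18) = Add(-28, -18) = -46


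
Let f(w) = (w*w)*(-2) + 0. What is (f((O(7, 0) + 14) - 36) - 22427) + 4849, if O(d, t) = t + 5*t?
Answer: -18546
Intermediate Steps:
O(d, t) = 6*t
f(w) = -2*w**2 (f(w) = w**2*(-2) + 0 = -2*w**2 + 0 = -2*w**2)
(f((O(7, 0) + 14) - 36) - 22427) + 4849 = (-2*((6*0 + 14) - 36)**2 - 22427) + 4849 = (-2*((0 + 14) - 36)**2 - 22427) + 4849 = (-2*(14 - 36)**2 - 22427) + 4849 = (-2*(-22)**2 - 22427) + 4849 = (-2*484 - 22427) + 4849 = (-968 - 22427) + 4849 = -23395 + 4849 = -18546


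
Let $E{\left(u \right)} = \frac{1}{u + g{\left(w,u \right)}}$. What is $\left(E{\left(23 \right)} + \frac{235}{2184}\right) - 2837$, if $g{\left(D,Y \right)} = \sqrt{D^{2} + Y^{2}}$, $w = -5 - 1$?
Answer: $- \frac{18591505}{6552} + \frac{\sqrt{565}}{36} \approx -2836.9$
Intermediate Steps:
$w = -6$
$E{\left(u \right)} = \frac{1}{u + \sqrt{36 + u^{2}}}$ ($E{\left(u \right)} = \frac{1}{u + \sqrt{\left(-6\right)^{2} + u^{2}}} = \frac{1}{u + \sqrt{36 + u^{2}}}$)
$\left(E{\left(23 \right)} + \frac{235}{2184}\right) - 2837 = \left(\frac{1}{23 + \sqrt{36 + 23^{2}}} + \frac{235}{2184}\right) - 2837 = \left(\frac{1}{23 + \sqrt{36 + 529}} + 235 \cdot \frac{1}{2184}\right) - 2837 = \left(\frac{1}{23 + \sqrt{565}} + \frac{235}{2184}\right) - 2837 = \left(\frac{235}{2184} + \frac{1}{23 + \sqrt{565}}\right) - 2837 = - \frac{6195773}{2184} + \frac{1}{23 + \sqrt{565}}$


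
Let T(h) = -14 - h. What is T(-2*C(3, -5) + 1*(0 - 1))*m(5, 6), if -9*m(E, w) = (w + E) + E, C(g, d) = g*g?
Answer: -80/9 ≈ -8.8889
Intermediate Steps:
C(g, d) = g²
m(E, w) = -2*E/9 - w/9 (m(E, w) = -((w + E) + E)/9 = -((E + w) + E)/9 = -(w + 2*E)/9 = -2*E/9 - w/9)
T(-2*C(3, -5) + 1*(0 - 1))*m(5, 6) = (-14 - (-2*3² + 1*(0 - 1)))*(-2/9*5 - ⅑*6) = (-14 - (-2*9 + 1*(-1)))*(-10/9 - ⅔) = (-14 - (-18 - 1))*(-16/9) = (-14 - 1*(-19))*(-16/9) = (-14 + 19)*(-16/9) = 5*(-16/9) = -80/9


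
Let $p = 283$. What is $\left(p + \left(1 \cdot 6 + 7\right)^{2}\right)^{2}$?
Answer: $204304$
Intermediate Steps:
$\left(p + \left(1 \cdot 6 + 7\right)^{2}\right)^{2} = \left(283 + \left(1 \cdot 6 + 7\right)^{2}\right)^{2} = \left(283 + \left(6 + 7\right)^{2}\right)^{2} = \left(283 + 13^{2}\right)^{2} = \left(283 + 169\right)^{2} = 452^{2} = 204304$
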